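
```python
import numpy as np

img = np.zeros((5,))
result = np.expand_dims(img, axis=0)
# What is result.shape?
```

(1, 5)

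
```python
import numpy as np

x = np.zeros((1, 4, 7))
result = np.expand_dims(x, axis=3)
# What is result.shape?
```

(1, 4, 7, 1)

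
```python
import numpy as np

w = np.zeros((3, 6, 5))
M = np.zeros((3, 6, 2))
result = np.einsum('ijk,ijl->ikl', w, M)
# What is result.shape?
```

(3, 5, 2)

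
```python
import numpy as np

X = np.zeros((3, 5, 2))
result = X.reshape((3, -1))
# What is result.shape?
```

(3, 10)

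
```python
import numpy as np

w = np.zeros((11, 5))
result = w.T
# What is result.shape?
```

(5, 11)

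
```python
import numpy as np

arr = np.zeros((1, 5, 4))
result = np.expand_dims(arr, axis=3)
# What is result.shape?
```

(1, 5, 4, 1)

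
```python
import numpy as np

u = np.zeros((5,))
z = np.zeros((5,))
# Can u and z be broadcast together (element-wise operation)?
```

Yes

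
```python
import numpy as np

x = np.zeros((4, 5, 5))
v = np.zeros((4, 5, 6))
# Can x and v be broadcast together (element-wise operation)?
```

No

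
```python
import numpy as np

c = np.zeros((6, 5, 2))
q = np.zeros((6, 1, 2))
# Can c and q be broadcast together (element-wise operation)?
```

Yes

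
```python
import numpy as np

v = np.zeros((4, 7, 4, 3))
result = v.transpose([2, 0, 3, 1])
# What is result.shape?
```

(4, 4, 3, 7)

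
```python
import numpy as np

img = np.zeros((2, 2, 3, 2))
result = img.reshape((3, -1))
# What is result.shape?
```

(3, 8)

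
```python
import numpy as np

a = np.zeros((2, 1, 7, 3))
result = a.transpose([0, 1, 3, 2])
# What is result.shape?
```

(2, 1, 3, 7)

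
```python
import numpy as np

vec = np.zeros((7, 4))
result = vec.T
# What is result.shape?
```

(4, 7)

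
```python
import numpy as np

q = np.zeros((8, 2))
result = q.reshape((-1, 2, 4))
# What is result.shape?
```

(2, 2, 4)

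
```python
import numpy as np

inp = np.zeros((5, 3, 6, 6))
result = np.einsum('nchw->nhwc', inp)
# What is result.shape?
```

(5, 6, 6, 3)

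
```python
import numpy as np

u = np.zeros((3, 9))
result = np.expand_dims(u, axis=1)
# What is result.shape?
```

(3, 1, 9)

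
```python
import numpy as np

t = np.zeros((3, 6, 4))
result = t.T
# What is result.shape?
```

(4, 6, 3)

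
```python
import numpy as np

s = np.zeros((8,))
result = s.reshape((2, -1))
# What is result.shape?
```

(2, 4)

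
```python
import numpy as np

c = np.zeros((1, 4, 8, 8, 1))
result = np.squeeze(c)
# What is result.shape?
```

(4, 8, 8)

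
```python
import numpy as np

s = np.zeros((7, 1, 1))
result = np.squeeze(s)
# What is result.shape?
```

(7,)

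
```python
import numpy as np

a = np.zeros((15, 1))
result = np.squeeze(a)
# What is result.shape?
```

(15,)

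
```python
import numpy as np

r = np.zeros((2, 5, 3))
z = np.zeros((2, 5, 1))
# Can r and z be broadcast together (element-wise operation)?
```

Yes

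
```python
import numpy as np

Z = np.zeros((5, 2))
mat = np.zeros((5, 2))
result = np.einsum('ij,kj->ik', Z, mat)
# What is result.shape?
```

(5, 5)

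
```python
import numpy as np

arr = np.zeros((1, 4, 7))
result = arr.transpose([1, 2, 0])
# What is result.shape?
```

(4, 7, 1)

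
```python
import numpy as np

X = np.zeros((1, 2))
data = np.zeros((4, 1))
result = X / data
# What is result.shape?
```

(4, 2)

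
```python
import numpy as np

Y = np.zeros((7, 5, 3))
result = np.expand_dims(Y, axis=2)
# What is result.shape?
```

(7, 5, 1, 3)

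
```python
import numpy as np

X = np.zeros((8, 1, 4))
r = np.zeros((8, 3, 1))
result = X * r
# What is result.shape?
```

(8, 3, 4)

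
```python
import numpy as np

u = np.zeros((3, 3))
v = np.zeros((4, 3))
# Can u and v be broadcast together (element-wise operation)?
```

No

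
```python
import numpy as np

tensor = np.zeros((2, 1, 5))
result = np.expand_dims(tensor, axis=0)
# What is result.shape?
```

(1, 2, 1, 5)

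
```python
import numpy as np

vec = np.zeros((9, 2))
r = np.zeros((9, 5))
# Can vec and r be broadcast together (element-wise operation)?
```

No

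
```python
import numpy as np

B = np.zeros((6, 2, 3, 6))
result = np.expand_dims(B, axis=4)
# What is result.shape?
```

(6, 2, 3, 6, 1)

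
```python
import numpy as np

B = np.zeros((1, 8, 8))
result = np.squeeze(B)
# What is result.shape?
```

(8, 8)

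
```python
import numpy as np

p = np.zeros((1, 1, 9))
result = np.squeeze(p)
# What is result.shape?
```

(9,)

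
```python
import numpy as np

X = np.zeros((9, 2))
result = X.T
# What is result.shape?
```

(2, 9)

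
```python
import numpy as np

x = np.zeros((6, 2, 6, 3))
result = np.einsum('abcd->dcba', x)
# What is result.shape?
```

(3, 6, 2, 6)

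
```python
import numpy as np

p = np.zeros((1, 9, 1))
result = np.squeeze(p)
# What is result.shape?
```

(9,)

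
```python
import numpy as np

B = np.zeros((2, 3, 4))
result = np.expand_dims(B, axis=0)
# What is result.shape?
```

(1, 2, 3, 4)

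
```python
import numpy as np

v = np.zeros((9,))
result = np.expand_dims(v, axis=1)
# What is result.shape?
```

(9, 1)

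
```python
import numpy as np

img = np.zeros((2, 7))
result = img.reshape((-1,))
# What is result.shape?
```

(14,)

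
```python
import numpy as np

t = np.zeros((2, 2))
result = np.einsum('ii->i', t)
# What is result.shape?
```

(2,)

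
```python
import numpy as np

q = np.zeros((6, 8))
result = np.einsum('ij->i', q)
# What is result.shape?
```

(6,)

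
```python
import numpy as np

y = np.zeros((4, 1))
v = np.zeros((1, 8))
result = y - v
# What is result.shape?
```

(4, 8)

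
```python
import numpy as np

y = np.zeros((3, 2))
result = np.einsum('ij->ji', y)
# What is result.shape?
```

(2, 3)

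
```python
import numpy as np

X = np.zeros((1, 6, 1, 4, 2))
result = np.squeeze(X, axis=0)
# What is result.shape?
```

(6, 1, 4, 2)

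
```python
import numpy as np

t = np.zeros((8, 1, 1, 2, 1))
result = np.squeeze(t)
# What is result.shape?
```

(8, 2)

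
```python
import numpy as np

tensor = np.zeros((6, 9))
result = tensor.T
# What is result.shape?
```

(9, 6)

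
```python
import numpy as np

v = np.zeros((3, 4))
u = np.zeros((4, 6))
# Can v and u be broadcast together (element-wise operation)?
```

No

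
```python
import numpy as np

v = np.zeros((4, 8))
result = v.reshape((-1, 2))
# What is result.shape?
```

(16, 2)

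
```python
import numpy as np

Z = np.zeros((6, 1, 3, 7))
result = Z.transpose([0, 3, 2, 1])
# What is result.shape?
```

(6, 7, 3, 1)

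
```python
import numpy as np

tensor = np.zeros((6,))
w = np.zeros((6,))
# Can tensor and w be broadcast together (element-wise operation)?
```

Yes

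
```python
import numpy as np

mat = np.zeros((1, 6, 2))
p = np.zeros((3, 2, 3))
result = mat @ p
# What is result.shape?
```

(3, 6, 3)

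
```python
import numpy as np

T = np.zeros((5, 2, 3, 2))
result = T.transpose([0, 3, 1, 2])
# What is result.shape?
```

(5, 2, 2, 3)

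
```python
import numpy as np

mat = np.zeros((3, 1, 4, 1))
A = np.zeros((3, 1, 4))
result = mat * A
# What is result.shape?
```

(3, 3, 4, 4)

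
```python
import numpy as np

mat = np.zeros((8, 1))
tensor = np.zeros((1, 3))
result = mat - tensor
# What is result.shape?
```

(8, 3)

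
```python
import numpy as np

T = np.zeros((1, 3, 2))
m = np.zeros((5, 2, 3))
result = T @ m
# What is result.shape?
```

(5, 3, 3)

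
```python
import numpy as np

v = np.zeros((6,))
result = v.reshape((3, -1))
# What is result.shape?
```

(3, 2)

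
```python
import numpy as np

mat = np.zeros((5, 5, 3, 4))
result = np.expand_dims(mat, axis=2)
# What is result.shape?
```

(5, 5, 1, 3, 4)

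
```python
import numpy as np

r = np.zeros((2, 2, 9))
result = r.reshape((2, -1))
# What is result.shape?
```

(2, 18)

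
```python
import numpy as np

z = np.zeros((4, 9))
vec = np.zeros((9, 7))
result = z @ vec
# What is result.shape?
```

(4, 7)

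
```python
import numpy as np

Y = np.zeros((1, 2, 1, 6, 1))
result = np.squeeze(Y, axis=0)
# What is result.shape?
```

(2, 1, 6, 1)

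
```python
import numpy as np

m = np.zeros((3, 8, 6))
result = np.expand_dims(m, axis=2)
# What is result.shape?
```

(3, 8, 1, 6)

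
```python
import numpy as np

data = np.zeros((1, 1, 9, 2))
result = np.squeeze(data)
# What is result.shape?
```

(9, 2)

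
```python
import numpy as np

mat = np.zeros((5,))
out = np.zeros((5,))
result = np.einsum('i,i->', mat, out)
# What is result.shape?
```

()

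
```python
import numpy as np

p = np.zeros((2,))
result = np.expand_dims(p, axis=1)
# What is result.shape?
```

(2, 1)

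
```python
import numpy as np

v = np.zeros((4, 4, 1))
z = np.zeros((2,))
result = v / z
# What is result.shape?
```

(4, 4, 2)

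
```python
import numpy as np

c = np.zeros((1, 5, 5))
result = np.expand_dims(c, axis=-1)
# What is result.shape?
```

(1, 5, 5, 1)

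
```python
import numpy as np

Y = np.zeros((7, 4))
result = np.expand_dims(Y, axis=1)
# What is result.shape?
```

(7, 1, 4)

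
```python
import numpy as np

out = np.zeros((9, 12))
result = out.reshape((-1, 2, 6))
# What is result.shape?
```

(9, 2, 6)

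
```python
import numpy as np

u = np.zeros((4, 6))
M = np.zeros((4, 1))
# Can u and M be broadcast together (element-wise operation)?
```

Yes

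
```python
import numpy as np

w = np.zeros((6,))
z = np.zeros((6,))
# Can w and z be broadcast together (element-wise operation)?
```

Yes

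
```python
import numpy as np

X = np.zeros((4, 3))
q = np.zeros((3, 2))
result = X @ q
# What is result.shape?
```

(4, 2)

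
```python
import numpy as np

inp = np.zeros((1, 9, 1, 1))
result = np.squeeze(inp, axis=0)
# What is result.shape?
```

(9, 1, 1)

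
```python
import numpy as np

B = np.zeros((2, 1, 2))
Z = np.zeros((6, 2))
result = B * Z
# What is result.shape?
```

(2, 6, 2)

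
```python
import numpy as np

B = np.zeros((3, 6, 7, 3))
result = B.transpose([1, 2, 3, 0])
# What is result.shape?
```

(6, 7, 3, 3)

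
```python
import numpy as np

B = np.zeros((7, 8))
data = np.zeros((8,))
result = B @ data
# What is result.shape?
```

(7,)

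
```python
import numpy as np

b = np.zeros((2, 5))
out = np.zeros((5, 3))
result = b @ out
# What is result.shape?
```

(2, 3)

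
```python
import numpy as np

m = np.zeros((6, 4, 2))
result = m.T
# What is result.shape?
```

(2, 4, 6)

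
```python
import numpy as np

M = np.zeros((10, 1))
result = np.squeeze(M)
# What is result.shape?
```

(10,)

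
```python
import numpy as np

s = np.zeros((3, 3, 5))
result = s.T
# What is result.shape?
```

(5, 3, 3)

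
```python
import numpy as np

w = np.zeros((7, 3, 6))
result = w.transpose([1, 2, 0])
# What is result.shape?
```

(3, 6, 7)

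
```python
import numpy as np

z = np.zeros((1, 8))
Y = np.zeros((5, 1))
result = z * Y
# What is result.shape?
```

(5, 8)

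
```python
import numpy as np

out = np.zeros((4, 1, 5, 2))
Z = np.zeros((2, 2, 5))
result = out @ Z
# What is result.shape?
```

(4, 2, 5, 5)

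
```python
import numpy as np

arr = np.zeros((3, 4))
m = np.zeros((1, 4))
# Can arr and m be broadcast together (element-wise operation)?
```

Yes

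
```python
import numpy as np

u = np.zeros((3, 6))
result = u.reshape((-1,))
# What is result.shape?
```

(18,)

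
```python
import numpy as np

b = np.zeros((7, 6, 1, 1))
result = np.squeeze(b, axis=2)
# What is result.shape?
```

(7, 6, 1)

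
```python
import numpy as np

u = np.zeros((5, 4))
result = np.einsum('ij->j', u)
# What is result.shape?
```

(4,)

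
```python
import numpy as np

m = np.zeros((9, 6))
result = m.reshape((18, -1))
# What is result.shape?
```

(18, 3)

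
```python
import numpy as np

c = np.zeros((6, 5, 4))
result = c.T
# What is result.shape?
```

(4, 5, 6)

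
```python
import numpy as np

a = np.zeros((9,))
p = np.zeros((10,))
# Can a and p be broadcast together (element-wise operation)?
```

No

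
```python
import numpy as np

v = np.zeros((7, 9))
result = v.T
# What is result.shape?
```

(9, 7)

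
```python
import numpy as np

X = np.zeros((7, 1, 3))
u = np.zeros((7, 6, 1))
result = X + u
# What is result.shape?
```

(7, 6, 3)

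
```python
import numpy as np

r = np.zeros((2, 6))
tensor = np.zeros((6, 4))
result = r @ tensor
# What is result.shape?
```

(2, 4)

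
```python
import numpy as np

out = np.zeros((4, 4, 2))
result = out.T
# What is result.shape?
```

(2, 4, 4)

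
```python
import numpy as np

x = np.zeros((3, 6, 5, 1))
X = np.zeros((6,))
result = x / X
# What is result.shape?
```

(3, 6, 5, 6)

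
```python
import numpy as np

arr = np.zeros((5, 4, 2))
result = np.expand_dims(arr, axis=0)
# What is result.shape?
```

(1, 5, 4, 2)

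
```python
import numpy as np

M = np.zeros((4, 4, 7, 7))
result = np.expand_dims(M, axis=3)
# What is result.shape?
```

(4, 4, 7, 1, 7)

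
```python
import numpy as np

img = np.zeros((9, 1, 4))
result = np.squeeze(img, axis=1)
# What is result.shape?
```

(9, 4)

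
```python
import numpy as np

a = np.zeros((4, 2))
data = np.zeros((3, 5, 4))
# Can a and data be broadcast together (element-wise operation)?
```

No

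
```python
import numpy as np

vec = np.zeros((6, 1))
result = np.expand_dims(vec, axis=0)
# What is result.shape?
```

(1, 6, 1)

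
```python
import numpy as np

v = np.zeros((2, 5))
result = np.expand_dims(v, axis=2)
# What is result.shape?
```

(2, 5, 1)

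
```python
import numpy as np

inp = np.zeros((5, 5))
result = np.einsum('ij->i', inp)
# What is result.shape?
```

(5,)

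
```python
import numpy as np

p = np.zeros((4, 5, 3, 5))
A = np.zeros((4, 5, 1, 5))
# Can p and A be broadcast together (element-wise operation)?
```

Yes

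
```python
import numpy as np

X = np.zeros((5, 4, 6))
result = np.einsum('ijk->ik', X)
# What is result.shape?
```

(5, 6)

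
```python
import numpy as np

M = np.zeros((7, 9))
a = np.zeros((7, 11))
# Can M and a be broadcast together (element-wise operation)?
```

No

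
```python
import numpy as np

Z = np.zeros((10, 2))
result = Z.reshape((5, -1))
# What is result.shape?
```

(5, 4)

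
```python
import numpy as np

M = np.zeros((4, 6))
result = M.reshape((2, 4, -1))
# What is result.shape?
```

(2, 4, 3)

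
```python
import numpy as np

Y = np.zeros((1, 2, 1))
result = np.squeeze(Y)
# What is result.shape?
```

(2,)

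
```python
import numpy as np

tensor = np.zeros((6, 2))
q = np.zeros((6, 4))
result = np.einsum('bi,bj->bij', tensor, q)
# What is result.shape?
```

(6, 2, 4)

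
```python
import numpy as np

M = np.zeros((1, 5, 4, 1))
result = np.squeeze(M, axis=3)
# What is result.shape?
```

(1, 5, 4)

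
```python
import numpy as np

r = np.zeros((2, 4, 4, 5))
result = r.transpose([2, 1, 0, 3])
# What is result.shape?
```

(4, 4, 2, 5)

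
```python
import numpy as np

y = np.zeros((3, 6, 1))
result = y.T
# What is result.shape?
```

(1, 6, 3)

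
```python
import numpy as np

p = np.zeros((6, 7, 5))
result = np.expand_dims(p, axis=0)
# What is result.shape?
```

(1, 6, 7, 5)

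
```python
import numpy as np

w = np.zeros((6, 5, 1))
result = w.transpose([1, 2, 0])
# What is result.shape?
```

(5, 1, 6)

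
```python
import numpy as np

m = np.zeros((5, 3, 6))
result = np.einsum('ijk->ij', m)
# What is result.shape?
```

(5, 3)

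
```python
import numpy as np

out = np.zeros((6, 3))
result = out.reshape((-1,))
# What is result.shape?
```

(18,)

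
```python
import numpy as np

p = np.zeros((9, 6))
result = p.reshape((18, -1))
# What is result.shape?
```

(18, 3)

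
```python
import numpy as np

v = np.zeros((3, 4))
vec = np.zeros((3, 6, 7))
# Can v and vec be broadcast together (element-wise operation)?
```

No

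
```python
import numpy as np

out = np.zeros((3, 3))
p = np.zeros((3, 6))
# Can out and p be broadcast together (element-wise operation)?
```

No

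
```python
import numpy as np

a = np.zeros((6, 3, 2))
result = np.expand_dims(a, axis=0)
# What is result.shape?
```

(1, 6, 3, 2)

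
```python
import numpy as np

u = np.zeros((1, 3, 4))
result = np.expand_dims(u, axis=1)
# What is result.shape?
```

(1, 1, 3, 4)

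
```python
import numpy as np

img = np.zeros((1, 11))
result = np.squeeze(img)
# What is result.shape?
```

(11,)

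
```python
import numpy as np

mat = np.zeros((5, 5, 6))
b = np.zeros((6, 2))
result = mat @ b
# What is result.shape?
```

(5, 5, 2)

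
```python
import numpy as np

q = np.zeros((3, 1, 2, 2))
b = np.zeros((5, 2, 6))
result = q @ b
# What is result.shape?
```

(3, 5, 2, 6)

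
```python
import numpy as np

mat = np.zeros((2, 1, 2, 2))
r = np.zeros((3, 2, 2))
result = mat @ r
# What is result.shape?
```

(2, 3, 2, 2)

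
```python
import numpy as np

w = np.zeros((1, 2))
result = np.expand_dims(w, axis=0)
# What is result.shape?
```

(1, 1, 2)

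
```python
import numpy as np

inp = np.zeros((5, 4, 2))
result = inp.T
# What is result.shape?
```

(2, 4, 5)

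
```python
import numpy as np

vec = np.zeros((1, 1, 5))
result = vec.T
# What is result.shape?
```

(5, 1, 1)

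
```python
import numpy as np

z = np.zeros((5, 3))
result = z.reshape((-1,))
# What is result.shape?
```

(15,)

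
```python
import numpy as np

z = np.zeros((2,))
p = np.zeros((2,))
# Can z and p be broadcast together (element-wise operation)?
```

Yes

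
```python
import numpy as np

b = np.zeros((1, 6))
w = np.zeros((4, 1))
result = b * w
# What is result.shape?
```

(4, 6)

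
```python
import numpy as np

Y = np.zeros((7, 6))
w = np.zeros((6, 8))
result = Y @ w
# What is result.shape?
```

(7, 8)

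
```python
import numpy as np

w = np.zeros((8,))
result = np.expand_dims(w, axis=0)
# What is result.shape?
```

(1, 8)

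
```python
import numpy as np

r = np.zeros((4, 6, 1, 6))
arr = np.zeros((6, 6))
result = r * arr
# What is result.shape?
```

(4, 6, 6, 6)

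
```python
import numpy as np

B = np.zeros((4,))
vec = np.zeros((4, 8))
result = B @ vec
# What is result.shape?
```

(8,)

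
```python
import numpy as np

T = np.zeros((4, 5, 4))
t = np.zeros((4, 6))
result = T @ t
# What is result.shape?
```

(4, 5, 6)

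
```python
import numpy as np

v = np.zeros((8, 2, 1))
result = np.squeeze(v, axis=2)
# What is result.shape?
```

(8, 2)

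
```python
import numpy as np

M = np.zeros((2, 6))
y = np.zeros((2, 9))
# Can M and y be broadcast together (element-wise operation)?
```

No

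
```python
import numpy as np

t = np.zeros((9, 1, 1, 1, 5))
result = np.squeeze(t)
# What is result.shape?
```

(9, 5)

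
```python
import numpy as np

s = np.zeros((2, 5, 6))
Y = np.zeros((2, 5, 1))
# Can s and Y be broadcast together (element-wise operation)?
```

Yes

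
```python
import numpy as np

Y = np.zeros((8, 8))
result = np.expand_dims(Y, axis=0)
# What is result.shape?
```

(1, 8, 8)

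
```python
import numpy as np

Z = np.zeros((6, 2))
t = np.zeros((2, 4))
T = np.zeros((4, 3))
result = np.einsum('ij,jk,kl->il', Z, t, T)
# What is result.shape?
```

(6, 3)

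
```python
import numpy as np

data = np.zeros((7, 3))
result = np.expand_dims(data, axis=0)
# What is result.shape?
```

(1, 7, 3)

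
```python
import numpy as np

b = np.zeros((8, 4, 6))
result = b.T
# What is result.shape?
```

(6, 4, 8)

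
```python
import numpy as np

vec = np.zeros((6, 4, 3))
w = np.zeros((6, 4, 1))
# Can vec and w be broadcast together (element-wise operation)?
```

Yes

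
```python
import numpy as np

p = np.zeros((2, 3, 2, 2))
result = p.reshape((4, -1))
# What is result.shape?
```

(4, 6)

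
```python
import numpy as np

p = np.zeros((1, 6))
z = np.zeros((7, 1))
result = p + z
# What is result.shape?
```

(7, 6)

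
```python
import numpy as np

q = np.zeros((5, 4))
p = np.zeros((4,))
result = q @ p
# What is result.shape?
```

(5,)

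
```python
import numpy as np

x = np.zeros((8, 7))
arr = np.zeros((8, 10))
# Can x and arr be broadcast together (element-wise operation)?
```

No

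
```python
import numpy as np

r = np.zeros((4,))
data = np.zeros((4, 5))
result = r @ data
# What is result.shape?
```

(5,)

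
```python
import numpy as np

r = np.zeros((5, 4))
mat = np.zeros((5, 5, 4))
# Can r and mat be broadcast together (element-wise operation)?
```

Yes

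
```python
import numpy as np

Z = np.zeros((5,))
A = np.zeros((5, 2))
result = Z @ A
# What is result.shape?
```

(2,)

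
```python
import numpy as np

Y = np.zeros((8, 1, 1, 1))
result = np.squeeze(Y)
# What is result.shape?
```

(8,)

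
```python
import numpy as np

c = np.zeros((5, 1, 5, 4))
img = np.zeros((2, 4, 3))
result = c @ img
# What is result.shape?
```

(5, 2, 5, 3)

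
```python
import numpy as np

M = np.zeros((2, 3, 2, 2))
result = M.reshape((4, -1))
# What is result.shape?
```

(4, 6)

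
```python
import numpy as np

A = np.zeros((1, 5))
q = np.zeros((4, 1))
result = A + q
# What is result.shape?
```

(4, 5)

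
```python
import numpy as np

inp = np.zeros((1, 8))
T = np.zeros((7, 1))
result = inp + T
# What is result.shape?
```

(7, 8)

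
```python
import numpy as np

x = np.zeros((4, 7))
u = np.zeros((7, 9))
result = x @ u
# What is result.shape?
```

(4, 9)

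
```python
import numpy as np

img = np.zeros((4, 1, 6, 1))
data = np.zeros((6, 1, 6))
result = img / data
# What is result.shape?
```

(4, 6, 6, 6)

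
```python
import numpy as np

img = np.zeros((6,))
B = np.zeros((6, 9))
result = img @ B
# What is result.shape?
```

(9,)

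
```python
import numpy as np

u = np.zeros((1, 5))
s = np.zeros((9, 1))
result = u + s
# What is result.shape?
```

(9, 5)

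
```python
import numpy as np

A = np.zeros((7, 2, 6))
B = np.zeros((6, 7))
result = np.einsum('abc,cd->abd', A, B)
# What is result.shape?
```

(7, 2, 7)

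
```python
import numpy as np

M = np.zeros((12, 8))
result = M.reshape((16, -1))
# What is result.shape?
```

(16, 6)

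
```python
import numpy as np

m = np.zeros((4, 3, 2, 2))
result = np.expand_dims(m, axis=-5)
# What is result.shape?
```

(1, 4, 3, 2, 2)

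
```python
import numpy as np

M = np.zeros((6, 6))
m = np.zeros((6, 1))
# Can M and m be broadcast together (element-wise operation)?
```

Yes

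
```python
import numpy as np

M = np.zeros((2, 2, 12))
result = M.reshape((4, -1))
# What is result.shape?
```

(4, 12)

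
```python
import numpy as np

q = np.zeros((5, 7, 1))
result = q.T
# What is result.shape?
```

(1, 7, 5)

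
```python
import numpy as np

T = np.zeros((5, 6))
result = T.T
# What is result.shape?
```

(6, 5)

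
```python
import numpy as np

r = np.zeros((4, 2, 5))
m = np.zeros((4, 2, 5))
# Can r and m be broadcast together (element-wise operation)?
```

Yes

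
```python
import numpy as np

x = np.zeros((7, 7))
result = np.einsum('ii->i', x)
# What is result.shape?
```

(7,)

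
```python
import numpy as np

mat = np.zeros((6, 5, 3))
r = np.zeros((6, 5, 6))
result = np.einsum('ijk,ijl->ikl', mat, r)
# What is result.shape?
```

(6, 3, 6)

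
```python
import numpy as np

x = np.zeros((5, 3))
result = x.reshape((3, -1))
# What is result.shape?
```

(3, 5)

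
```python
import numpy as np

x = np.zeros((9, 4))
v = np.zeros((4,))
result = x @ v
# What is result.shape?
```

(9,)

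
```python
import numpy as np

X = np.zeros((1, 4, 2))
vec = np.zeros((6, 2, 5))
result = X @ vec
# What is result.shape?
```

(6, 4, 5)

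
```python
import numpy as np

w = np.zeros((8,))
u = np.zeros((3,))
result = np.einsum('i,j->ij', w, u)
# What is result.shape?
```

(8, 3)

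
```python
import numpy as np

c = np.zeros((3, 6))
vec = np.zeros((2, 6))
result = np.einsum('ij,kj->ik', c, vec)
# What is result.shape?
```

(3, 2)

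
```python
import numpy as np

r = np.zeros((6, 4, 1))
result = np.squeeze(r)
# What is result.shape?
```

(6, 4)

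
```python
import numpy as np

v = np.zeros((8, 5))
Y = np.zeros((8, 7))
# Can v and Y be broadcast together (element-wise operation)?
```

No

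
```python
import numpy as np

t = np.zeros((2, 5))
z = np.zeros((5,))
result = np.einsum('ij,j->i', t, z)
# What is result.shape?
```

(2,)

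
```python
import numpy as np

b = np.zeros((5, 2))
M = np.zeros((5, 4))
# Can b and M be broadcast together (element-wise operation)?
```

No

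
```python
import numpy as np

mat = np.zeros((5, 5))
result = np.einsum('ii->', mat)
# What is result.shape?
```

()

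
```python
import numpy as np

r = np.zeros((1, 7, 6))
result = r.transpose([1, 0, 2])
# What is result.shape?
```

(7, 1, 6)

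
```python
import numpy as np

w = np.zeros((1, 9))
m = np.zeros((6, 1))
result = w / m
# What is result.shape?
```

(6, 9)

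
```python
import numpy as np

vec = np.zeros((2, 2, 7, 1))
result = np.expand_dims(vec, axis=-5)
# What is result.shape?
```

(1, 2, 2, 7, 1)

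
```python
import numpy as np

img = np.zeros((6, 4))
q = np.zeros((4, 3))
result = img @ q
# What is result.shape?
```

(6, 3)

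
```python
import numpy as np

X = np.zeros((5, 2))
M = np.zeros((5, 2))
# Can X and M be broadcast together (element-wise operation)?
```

Yes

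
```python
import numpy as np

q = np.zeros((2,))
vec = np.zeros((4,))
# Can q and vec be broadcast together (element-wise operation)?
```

No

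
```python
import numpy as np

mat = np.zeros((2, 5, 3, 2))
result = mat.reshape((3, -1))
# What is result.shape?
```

(3, 20)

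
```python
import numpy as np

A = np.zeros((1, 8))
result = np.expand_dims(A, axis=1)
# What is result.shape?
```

(1, 1, 8)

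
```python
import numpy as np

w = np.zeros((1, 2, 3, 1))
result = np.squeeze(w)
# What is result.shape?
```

(2, 3)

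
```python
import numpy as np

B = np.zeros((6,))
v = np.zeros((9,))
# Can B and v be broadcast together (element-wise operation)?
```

No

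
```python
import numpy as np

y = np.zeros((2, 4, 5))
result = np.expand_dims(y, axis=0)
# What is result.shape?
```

(1, 2, 4, 5)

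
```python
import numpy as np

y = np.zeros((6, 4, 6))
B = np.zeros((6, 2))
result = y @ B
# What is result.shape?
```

(6, 4, 2)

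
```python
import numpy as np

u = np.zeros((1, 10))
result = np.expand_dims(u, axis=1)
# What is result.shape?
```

(1, 1, 10)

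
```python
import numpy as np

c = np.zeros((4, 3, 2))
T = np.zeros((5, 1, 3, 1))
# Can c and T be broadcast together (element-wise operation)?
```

Yes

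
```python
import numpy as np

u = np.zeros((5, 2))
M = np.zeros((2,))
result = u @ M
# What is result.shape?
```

(5,)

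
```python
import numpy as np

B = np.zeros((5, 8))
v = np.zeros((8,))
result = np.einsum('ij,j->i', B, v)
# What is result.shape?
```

(5,)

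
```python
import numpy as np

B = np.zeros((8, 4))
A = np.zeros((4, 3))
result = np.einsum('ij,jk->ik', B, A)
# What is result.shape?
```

(8, 3)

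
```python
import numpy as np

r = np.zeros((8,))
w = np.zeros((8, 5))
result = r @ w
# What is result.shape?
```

(5,)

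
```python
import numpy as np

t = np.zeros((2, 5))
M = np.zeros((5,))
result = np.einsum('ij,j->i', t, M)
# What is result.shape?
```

(2,)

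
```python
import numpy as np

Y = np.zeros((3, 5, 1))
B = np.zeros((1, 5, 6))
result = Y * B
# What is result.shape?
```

(3, 5, 6)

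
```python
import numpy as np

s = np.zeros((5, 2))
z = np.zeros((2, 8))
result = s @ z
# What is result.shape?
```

(5, 8)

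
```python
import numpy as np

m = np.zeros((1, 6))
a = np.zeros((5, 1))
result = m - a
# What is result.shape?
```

(5, 6)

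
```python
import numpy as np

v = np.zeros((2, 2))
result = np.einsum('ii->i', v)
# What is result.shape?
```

(2,)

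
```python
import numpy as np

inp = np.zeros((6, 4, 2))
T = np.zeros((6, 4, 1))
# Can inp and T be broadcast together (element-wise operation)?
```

Yes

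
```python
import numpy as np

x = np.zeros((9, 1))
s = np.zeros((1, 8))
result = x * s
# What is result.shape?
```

(9, 8)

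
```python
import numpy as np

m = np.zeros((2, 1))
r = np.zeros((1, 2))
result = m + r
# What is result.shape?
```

(2, 2)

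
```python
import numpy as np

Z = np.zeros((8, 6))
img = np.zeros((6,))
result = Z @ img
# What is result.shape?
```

(8,)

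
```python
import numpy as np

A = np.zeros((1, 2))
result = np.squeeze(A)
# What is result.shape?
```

(2,)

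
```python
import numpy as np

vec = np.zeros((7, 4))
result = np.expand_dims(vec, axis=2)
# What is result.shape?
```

(7, 4, 1)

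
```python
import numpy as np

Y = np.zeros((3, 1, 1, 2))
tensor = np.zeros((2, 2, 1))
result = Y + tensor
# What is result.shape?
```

(3, 2, 2, 2)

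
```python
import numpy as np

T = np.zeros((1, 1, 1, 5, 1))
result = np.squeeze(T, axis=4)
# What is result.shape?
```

(1, 1, 1, 5)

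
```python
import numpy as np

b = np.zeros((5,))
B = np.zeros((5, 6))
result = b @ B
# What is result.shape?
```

(6,)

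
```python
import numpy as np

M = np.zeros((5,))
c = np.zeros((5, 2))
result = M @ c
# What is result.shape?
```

(2,)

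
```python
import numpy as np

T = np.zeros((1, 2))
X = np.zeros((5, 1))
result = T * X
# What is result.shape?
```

(5, 2)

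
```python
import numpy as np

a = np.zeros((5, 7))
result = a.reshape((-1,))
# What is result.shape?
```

(35,)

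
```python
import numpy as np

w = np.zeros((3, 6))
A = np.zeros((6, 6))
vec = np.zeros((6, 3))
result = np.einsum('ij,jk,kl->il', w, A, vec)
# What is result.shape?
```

(3, 3)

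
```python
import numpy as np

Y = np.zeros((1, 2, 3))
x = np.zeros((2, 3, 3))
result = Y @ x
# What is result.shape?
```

(2, 2, 3)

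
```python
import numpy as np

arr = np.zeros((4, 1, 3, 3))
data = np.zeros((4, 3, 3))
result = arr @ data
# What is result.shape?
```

(4, 4, 3, 3)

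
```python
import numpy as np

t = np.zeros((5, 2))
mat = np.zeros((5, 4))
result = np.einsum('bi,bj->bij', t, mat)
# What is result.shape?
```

(5, 2, 4)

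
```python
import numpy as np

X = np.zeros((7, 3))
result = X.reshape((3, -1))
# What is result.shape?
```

(3, 7)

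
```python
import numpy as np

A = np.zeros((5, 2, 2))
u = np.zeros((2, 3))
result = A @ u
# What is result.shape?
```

(5, 2, 3)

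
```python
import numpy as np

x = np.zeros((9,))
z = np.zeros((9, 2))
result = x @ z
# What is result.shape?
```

(2,)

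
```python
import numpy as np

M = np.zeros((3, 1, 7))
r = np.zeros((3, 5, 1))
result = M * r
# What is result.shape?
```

(3, 5, 7)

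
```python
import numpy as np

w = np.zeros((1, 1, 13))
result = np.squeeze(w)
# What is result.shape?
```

(13,)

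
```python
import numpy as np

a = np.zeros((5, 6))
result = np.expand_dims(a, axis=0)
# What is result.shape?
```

(1, 5, 6)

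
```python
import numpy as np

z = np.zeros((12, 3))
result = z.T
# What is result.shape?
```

(3, 12)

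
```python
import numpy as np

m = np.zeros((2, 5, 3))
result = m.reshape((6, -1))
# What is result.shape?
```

(6, 5)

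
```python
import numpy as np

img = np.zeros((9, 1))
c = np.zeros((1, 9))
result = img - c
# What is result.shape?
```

(9, 9)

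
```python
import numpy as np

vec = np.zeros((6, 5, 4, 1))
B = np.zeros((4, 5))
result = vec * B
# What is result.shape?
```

(6, 5, 4, 5)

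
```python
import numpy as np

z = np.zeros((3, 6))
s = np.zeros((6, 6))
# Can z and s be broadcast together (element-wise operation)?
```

No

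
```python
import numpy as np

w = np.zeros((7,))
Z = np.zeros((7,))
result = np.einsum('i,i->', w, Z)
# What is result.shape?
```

()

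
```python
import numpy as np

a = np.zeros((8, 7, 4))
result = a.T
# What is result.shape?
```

(4, 7, 8)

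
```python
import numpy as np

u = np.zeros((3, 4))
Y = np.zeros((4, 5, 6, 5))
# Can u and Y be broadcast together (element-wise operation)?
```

No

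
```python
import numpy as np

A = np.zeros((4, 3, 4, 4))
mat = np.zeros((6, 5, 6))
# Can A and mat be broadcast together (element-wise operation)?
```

No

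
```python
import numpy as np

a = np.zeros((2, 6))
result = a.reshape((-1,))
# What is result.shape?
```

(12,)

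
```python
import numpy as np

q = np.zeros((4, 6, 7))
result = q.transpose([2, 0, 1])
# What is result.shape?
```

(7, 4, 6)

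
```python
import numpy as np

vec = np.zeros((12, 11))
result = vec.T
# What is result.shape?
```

(11, 12)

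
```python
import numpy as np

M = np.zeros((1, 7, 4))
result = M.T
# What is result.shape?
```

(4, 7, 1)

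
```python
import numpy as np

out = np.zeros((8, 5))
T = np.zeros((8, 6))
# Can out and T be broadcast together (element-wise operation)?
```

No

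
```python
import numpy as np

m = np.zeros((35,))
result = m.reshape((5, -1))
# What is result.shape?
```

(5, 7)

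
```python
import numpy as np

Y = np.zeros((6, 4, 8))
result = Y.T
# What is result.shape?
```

(8, 4, 6)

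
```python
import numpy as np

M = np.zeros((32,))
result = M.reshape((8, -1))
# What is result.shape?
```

(8, 4)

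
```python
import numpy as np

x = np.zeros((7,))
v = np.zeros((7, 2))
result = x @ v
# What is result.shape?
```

(2,)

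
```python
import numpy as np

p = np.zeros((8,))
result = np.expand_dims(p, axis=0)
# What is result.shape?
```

(1, 8)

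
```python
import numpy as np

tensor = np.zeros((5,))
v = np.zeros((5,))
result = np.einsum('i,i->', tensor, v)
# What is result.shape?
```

()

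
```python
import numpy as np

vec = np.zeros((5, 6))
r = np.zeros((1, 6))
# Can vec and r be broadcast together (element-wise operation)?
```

Yes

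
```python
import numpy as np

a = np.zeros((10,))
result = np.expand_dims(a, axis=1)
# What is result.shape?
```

(10, 1)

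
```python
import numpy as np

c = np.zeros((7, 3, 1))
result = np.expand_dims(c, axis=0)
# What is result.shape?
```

(1, 7, 3, 1)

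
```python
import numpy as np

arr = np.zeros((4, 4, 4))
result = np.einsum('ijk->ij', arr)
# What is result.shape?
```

(4, 4)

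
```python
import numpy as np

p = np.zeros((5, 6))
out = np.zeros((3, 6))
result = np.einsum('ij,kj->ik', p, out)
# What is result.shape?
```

(5, 3)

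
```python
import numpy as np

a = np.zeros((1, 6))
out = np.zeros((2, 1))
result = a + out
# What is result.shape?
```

(2, 6)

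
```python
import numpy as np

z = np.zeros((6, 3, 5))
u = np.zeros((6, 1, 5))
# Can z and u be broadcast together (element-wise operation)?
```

Yes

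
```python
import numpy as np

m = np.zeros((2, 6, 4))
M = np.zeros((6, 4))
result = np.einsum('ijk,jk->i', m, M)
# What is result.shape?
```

(2,)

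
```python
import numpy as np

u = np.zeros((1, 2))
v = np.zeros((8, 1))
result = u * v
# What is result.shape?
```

(8, 2)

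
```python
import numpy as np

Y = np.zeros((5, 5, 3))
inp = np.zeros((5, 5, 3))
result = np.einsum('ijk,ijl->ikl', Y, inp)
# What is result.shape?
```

(5, 3, 3)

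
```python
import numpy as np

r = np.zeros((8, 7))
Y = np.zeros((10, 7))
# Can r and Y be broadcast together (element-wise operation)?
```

No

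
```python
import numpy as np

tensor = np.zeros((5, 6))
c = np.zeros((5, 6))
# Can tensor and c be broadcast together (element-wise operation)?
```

Yes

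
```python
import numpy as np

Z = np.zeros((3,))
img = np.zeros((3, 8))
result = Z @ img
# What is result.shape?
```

(8,)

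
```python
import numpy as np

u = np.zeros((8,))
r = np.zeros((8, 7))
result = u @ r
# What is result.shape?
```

(7,)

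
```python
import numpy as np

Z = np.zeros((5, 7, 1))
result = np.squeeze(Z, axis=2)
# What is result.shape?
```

(5, 7)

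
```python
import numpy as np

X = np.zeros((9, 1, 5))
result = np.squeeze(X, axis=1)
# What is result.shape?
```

(9, 5)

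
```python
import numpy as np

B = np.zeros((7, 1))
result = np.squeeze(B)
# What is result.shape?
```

(7,)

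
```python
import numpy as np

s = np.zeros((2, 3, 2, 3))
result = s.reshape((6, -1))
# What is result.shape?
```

(6, 6)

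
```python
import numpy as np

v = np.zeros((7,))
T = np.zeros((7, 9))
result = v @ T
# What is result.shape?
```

(9,)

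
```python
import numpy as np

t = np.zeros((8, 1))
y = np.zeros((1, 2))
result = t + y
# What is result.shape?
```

(8, 2)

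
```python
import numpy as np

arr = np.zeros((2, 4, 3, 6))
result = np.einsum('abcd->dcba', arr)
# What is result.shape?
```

(6, 3, 4, 2)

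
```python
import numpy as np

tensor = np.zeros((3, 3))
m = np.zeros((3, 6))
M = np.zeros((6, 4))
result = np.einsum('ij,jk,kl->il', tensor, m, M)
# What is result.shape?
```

(3, 4)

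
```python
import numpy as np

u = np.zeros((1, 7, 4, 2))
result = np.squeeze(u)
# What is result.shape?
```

(7, 4, 2)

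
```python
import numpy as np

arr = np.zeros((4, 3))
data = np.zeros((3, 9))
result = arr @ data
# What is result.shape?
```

(4, 9)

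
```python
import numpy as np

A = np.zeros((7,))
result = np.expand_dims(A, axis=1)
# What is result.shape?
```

(7, 1)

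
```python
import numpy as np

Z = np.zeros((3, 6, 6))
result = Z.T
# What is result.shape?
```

(6, 6, 3)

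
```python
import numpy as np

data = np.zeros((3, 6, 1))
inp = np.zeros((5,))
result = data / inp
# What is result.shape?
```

(3, 6, 5)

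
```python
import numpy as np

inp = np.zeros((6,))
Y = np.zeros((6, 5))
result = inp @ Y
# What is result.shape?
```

(5,)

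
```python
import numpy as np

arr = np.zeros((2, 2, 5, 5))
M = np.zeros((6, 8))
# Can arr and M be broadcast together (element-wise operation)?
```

No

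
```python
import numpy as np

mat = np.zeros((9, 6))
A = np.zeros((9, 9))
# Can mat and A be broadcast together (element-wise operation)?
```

No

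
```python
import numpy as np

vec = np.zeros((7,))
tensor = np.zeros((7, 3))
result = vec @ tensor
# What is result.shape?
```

(3,)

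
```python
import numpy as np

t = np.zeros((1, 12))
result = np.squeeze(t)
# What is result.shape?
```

(12,)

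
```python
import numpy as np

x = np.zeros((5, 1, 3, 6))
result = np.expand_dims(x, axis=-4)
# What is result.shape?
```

(5, 1, 1, 3, 6)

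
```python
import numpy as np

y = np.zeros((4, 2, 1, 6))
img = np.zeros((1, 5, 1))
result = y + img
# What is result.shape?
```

(4, 2, 5, 6)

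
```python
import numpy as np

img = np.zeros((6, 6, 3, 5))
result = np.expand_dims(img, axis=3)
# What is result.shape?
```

(6, 6, 3, 1, 5)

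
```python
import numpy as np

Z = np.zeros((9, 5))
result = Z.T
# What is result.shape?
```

(5, 9)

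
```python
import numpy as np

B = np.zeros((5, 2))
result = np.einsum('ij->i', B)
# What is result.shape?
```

(5,)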